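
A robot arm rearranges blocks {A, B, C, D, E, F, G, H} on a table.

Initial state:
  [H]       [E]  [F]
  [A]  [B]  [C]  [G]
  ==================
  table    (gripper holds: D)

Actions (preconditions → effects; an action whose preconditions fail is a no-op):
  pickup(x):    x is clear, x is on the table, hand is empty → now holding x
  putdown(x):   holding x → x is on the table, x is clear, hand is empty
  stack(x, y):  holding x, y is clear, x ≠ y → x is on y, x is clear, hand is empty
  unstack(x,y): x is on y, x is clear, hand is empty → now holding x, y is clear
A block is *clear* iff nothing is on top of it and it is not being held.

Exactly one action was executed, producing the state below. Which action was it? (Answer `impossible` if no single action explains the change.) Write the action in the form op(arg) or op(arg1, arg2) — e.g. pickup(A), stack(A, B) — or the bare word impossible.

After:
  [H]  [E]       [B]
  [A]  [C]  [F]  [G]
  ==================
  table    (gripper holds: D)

target: towers=[A/H; C/E; F; G/B] holding=D
        putdown(D) → towers=[A/H; B; C/E; D; G/F] holding=-
       stack(D, E) → towers=[A/H; B; C/E/D; G/F] holding=-
       stack(D, H) → towers=[A/H/D; B; C/E; G/F] holding=-
       stack(D, B) → towers=[A/H; B/D; C/E; G/F] holding=-
       stack(D, F) → towers=[A/H; B; C/E; G/F/D] holding=-
none of the 5 applicable actions match → impossible

impossible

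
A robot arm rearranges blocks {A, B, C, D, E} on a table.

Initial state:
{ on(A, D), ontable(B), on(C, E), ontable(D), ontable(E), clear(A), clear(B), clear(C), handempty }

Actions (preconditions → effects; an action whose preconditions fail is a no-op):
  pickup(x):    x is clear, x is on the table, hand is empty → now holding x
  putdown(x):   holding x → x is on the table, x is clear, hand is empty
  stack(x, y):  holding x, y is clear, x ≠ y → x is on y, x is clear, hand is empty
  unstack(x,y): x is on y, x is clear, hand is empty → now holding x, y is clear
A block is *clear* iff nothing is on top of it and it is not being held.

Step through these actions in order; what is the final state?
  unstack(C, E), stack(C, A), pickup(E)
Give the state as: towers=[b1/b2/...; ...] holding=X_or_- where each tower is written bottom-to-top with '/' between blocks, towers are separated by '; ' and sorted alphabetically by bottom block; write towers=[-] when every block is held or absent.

step 1 (unstack(C, E)): towers=[B; D/A; E] holding=C
step 2 (stack(C, A)): towers=[B; D/A/C; E] holding=-
step 3 (pickup(E)): towers=[B; D/A/C] holding=E

towers=[B; D/A/C] holding=E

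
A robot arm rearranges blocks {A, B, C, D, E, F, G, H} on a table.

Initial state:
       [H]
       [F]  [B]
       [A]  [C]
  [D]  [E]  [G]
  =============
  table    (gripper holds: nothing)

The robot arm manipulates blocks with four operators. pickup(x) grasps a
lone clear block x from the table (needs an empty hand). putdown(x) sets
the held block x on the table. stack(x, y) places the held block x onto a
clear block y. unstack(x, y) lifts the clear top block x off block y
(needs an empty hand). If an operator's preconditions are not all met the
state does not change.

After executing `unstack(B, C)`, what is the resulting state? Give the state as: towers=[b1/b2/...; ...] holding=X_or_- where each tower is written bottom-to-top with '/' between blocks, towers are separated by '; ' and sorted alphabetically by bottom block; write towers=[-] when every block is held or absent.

towers=[D; E/A/F/H; G/C] holding=B

before: towers=[D; E/A/F/H; G/C/B] holding=-
pre[unstack(B, C)]: on(B,C) ✓, clear(B) ✓, handempty ✓
all met → apply unstack(B, C)
after:  towers=[D; E/A/F/H; G/C] holding=B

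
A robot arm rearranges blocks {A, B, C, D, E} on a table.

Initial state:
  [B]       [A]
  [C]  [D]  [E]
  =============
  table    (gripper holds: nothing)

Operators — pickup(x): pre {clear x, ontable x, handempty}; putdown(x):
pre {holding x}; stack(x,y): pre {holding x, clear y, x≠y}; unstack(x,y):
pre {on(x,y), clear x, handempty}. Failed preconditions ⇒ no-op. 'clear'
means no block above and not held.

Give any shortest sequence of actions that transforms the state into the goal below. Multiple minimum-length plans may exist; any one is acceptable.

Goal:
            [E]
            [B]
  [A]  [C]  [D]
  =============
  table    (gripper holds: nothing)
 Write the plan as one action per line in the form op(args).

step 1 (unstack(B, C)): towers=[C; D; E/A] holding=B
step 2 (stack(B, D)): towers=[C; D/B; E/A] holding=-
step 3 (unstack(A, E)): towers=[C; D/B; E] holding=A
step 4 (putdown(A)): towers=[A; C; D/B; E] holding=-
step 5 (pickup(E)): towers=[A; C; D/B] holding=E
step 6 (stack(E, B)): towers=[A; C; D/B/E] holding=-
goal check: towers=[A; C; D/B/E] holding=- — reached (length 6, optimal by BFS)

unstack(B, C)
stack(B, D)
unstack(A, E)
putdown(A)
pickup(E)
stack(E, B)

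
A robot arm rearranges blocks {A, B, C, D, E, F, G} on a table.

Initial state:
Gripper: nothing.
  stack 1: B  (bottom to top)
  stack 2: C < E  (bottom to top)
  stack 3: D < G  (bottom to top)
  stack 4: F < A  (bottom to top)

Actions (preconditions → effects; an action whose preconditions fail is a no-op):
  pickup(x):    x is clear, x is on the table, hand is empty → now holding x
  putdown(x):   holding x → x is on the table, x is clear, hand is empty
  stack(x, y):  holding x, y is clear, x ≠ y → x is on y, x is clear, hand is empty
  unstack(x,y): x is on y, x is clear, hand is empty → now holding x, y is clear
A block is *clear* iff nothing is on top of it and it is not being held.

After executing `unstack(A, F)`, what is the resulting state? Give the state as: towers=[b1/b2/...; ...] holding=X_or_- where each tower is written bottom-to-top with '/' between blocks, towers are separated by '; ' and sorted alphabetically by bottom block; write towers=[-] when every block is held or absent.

before: towers=[B; C/E; D/G; F/A] holding=-
pre[unstack(A, F)]: on(A,F) ✓, clear(A) ✓, handempty ✓
all met → apply unstack(A, F)
after:  towers=[B; C/E; D/G; F] holding=A

towers=[B; C/E; D/G; F] holding=A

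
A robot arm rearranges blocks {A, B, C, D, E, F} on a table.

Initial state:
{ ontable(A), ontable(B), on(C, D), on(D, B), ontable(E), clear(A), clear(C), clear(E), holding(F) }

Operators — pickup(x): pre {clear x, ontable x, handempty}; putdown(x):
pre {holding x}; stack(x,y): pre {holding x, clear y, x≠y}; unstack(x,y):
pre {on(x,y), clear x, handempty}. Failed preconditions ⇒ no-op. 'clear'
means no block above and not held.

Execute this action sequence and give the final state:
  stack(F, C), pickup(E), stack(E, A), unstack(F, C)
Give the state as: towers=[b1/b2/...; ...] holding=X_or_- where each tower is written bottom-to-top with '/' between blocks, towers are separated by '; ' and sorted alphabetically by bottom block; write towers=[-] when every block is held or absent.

towers=[A/E; B/D/C] holding=F

step 1 (stack(F, C)): towers=[A; B/D/C/F; E] holding=-
step 2 (pickup(E)): towers=[A; B/D/C/F] holding=E
step 3 (stack(E, A)): towers=[A/E; B/D/C/F] holding=-
step 4 (unstack(F, C)): towers=[A/E; B/D/C] holding=F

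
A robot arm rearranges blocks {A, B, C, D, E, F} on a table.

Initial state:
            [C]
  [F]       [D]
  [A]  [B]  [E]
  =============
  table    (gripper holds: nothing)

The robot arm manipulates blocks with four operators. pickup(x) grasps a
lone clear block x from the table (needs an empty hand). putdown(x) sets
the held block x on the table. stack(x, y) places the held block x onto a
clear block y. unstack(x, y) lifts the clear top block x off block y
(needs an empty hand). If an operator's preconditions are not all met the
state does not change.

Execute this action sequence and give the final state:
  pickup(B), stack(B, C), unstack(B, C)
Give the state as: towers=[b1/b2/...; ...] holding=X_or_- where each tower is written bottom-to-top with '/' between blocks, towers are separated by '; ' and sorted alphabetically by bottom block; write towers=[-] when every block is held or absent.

step 1 (pickup(B)): towers=[A/F; E/D/C] holding=B
step 2 (stack(B, C)): towers=[A/F; E/D/C/B] holding=-
step 3 (unstack(B, C)): towers=[A/F; E/D/C] holding=B

towers=[A/F; E/D/C] holding=B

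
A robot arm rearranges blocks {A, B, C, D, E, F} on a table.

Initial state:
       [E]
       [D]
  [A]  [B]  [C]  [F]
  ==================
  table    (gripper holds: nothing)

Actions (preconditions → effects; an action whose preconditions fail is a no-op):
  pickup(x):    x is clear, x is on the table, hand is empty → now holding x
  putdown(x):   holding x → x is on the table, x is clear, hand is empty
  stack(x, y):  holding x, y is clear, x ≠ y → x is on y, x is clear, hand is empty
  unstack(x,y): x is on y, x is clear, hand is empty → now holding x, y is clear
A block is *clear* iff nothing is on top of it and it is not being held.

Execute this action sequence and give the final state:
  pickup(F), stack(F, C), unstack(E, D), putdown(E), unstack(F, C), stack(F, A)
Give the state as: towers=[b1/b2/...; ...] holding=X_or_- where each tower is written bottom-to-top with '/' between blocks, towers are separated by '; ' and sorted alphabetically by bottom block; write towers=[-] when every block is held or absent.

towers=[A/F; B/D; C; E] holding=-

step 1 (pickup(F)): towers=[A; B/D/E; C] holding=F
step 2 (stack(F, C)): towers=[A; B/D/E; C/F] holding=-
step 3 (unstack(E, D)): towers=[A; B/D; C/F] holding=E
step 4 (putdown(E)): towers=[A; B/D; C/F; E] holding=-
step 5 (unstack(F, C)): towers=[A; B/D; C; E] holding=F
step 6 (stack(F, A)): towers=[A/F; B/D; C; E] holding=-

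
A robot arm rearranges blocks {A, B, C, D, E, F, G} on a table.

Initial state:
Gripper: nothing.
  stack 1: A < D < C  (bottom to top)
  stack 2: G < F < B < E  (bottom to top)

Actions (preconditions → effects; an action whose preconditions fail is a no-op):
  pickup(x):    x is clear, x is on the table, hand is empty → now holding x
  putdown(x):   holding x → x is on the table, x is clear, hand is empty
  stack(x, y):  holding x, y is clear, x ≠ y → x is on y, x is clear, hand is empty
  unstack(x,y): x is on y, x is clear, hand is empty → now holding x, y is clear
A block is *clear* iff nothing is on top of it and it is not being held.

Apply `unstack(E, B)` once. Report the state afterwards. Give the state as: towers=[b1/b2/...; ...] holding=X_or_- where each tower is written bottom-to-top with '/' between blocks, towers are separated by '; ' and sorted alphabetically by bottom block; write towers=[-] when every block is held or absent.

towers=[A/D/C; G/F/B] holding=E

before: towers=[A/D/C; G/F/B/E] holding=-
pre[unstack(E, B)]: on(E,B) yes, clear(E) yes, handempty yes
all met → apply unstack(E, B)
after:  towers=[A/D/C; G/F/B] holding=E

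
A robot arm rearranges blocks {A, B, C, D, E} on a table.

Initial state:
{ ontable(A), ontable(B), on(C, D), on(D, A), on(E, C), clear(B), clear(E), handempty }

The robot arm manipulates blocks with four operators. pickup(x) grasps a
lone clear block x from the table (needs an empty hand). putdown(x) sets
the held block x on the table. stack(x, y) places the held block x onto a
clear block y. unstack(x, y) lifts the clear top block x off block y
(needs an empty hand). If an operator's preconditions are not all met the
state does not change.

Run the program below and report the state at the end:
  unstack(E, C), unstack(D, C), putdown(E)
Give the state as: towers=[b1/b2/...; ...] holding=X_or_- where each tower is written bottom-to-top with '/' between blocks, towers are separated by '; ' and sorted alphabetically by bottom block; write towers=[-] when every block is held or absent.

step 1 (unstack(E, C)): towers=[A/D/C; B] holding=E
step 2 (unstack(D, C)) [no-op]: towers=[A/D/C; B] holding=E
step 3 (putdown(E)): towers=[A/D/C; B; E] holding=-

towers=[A/D/C; B; E] holding=-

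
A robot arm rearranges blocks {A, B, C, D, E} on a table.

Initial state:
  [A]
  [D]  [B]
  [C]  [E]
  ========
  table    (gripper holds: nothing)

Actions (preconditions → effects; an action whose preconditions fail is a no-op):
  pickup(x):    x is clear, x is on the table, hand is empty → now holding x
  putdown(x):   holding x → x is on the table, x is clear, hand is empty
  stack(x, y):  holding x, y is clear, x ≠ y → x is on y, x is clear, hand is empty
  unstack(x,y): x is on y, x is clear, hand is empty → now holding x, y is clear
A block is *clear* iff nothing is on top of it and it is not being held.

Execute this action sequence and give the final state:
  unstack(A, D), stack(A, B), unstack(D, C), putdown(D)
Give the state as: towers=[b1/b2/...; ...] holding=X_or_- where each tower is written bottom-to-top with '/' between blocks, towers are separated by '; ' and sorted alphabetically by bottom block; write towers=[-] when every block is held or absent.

step 1 (unstack(A, D)): towers=[C/D; E/B] holding=A
step 2 (stack(A, B)): towers=[C/D; E/B/A] holding=-
step 3 (unstack(D, C)): towers=[C; E/B/A] holding=D
step 4 (putdown(D)): towers=[C; D; E/B/A] holding=-

towers=[C; D; E/B/A] holding=-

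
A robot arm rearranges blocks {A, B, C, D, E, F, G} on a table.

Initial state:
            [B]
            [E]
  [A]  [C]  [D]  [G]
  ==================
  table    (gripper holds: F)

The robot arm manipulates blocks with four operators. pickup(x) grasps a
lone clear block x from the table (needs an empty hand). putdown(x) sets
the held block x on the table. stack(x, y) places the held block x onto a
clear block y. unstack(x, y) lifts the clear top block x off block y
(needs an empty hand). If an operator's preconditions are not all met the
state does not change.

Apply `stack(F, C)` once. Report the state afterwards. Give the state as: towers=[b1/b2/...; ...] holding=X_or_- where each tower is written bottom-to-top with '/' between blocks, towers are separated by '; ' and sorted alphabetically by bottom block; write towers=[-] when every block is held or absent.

towers=[A; C/F; D/E/B; G] holding=-

before: towers=[A; C; D/E/B; G] holding=F
pre[stack(F, C)]: holding(F) ok, clear(C) ok, F≠C ok
all met → apply stack(F, C)
after:  towers=[A; C/F; D/E/B; G] holding=-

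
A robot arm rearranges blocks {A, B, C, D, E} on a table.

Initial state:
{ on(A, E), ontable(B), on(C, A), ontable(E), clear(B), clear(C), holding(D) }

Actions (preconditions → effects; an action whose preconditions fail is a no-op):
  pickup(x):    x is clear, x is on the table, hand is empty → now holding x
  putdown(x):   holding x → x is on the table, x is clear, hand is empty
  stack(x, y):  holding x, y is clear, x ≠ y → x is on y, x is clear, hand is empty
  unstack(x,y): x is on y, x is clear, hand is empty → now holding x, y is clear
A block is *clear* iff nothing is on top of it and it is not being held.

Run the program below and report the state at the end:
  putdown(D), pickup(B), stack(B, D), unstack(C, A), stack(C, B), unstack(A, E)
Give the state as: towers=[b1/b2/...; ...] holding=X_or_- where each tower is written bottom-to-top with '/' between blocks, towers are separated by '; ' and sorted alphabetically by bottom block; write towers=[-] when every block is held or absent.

step 1 (putdown(D)): towers=[B; D; E/A/C] holding=-
step 2 (pickup(B)): towers=[D; E/A/C] holding=B
step 3 (stack(B, D)): towers=[D/B; E/A/C] holding=-
step 4 (unstack(C, A)): towers=[D/B; E/A] holding=C
step 5 (stack(C, B)): towers=[D/B/C; E/A] holding=-
step 6 (unstack(A, E)): towers=[D/B/C; E] holding=A

towers=[D/B/C; E] holding=A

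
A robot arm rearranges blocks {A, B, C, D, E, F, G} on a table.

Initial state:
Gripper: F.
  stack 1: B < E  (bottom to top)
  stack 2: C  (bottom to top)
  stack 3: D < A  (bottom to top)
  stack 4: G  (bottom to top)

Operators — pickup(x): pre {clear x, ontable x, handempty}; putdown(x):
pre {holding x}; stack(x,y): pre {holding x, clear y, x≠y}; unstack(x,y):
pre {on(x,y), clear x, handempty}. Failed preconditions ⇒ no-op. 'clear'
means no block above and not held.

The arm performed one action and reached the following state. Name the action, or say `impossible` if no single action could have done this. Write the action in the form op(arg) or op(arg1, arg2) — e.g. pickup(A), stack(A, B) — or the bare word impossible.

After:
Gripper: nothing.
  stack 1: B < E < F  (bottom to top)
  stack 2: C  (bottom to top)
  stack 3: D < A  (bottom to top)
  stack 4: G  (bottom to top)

stack(F, E)

target: towers=[B/E/F; C; D/A; G] holding=-
        putdown(F) → towers=[B/E; C; D/A; F; G] holding=-
       stack(F, G) → towers=[B/E; C; D/A; G/F] holding=-
       stack(F, A) → towers=[B/E; C; D/A/F; G] holding=-
       stack(F, E) → towers=[B/E/F; C; D/A; G] holding=-  ← match
       stack(F, C) → towers=[B/E; C/F; D/A; G] holding=-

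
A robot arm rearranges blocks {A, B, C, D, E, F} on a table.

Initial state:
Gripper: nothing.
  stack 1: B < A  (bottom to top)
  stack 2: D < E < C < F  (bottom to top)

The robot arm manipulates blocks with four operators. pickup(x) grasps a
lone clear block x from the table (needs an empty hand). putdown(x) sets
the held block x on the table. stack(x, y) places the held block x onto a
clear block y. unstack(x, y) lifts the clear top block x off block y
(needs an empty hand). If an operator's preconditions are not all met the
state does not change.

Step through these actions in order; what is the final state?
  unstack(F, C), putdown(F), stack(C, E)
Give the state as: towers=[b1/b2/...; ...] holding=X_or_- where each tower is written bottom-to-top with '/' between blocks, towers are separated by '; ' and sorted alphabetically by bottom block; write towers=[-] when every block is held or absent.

step 1 (unstack(F, C)): towers=[B/A; D/E/C] holding=F
step 2 (putdown(F)): towers=[B/A; D/E/C; F] holding=-
step 3 (stack(C, E)) [no-op]: towers=[B/A; D/E/C; F] holding=-

towers=[B/A; D/E/C; F] holding=-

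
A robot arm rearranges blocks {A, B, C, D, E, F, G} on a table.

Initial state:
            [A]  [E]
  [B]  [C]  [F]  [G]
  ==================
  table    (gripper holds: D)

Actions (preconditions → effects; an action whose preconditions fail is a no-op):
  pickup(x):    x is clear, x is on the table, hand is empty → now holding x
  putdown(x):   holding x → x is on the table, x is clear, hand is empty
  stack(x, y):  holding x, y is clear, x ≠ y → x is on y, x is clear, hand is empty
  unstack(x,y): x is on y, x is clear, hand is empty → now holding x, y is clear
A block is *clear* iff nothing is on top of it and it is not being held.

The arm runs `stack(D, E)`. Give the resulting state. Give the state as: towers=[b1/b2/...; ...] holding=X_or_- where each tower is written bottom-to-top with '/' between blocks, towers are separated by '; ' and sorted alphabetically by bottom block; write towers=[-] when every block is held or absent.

towers=[B; C; F/A; G/E/D] holding=-

before: towers=[B; C; F/A; G/E] holding=D
pre[stack(D, E)]: holding(D) yes, clear(E) yes, D≠E yes
all met → apply stack(D, E)
after:  towers=[B; C; F/A; G/E/D] holding=-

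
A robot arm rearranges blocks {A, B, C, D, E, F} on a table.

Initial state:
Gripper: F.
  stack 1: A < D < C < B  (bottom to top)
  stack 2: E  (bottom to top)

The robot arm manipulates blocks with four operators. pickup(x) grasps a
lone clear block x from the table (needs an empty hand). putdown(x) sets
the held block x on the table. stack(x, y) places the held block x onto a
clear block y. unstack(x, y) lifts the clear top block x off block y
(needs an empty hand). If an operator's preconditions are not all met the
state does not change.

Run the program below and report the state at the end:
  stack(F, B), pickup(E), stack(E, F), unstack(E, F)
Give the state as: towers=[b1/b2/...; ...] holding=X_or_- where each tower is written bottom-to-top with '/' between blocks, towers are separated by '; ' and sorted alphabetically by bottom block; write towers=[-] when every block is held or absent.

towers=[A/D/C/B/F] holding=E

step 1 (stack(F, B)): towers=[A/D/C/B/F; E] holding=-
step 2 (pickup(E)): towers=[A/D/C/B/F] holding=E
step 3 (stack(E, F)): towers=[A/D/C/B/F/E] holding=-
step 4 (unstack(E, F)): towers=[A/D/C/B/F] holding=E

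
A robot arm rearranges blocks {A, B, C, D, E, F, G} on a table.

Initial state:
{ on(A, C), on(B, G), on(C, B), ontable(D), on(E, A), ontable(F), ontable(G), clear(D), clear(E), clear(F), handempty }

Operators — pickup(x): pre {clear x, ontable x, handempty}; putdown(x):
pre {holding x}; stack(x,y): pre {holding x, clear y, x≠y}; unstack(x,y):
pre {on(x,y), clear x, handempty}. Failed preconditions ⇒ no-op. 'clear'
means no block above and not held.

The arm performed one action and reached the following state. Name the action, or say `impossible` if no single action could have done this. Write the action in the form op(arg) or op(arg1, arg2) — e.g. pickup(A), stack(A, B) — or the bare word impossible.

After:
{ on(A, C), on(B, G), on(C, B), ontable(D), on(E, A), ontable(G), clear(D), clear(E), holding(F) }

target: towers=[D; G/B/C/A/E] holding=F
         pickup(F) → towers=[D; G/B/C/A/E] holding=F  ← match
         pickup(D) → towers=[F; G/B/C/A/E] holding=D
     unstack(E, A) → towers=[D; F; G/B/C/A] holding=E

pickup(F)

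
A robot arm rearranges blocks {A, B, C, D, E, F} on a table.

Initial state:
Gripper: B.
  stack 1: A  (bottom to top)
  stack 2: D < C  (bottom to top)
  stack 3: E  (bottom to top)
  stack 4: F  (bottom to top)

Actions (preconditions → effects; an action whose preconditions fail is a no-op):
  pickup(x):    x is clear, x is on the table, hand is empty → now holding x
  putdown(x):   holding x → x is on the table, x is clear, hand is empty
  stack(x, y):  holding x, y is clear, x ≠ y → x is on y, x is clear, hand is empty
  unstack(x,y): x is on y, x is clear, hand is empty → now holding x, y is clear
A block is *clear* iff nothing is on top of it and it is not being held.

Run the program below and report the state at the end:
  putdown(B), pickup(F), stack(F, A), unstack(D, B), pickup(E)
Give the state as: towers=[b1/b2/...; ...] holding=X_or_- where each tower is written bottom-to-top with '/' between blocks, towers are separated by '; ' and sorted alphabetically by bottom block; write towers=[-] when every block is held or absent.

towers=[A/F; B; D/C] holding=E

step 1 (putdown(B)): towers=[A; B; D/C; E; F] holding=-
step 2 (pickup(F)): towers=[A; B; D/C; E] holding=F
step 3 (stack(F, A)): towers=[A/F; B; D/C; E] holding=-
step 4 (unstack(D, B)) [no-op]: towers=[A/F; B; D/C; E] holding=-
step 5 (pickup(E)): towers=[A/F; B; D/C] holding=E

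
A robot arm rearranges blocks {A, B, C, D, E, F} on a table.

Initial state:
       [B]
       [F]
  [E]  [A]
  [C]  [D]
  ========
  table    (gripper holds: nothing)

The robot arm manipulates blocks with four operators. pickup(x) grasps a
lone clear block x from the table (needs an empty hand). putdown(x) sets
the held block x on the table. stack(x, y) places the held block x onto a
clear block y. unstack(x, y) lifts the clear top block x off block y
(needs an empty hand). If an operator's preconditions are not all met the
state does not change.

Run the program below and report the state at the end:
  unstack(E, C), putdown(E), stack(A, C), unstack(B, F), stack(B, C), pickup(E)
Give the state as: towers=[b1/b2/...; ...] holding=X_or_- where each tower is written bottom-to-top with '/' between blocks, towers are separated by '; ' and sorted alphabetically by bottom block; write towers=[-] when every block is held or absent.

towers=[C/B; D/A/F] holding=E

step 1 (unstack(E, C)): towers=[C; D/A/F/B] holding=E
step 2 (putdown(E)): towers=[C; D/A/F/B; E] holding=-
step 3 (stack(A, C)) [no-op]: towers=[C; D/A/F/B; E] holding=-
step 4 (unstack(B, F)): towers=[C; D/A/F; E] holding=B
step 5 (stack(B, C)): towers=[C/B; D/A/F; E] holding=-
step 6 (pickup(E)): towers=[C/B; D/A/F] holding=E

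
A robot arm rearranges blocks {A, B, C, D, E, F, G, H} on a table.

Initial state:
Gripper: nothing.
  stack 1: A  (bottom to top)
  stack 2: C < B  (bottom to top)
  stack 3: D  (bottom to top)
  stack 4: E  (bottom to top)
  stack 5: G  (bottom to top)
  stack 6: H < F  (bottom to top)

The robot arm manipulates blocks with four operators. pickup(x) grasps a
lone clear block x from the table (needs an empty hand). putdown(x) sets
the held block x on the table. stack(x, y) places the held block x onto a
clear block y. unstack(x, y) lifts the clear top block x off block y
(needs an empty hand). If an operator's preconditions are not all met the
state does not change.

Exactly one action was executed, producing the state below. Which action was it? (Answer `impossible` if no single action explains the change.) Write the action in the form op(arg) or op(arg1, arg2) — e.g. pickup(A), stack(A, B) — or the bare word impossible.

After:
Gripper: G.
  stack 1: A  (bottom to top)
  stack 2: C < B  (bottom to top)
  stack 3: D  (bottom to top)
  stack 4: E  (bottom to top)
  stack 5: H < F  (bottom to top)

target: towers=[A; C/B; D; E; H/F] holding=G
         pickup(G) → towers=[A; C/B; D; E; H/F] holding=G  ← match
         pickup(A) → towers=[C/B; D; E; G; H/F] holding=A
         pickup(E) → towers=[A; C/B; D; G; H/F] holding=E
     unstack(B, C) → towers=[A; C; D; E; G; H/F] holding=B
     unstack(F, H) → towers=[A; C/B; D; E; G; H] holding=F
         pickup(D) → towers=[A; C/B; E; G; H/F] holding=D

pickup(G)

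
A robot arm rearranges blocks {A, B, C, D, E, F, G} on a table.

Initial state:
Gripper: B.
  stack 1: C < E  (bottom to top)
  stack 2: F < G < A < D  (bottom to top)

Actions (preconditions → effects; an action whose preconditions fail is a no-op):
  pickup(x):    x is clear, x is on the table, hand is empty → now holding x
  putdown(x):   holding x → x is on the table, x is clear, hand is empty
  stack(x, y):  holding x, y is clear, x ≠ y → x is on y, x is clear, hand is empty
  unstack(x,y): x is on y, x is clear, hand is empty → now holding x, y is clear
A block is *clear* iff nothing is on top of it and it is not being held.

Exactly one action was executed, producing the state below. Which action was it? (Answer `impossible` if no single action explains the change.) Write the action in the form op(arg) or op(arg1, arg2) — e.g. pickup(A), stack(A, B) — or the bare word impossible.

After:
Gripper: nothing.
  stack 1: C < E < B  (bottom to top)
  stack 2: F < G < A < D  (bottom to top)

target: towers=[C/E/B; F/G/A/D] holding=-
        putdown(B) → towers=[B; C/E; F/G/A/D] holding=-
       stack(B, D) → towers=[C/E; F/G/A/D/B] holding=-
       stack(B, E) → towers=[C/E/B; F/G/A/D] holding=-  ← match

stack(B, E)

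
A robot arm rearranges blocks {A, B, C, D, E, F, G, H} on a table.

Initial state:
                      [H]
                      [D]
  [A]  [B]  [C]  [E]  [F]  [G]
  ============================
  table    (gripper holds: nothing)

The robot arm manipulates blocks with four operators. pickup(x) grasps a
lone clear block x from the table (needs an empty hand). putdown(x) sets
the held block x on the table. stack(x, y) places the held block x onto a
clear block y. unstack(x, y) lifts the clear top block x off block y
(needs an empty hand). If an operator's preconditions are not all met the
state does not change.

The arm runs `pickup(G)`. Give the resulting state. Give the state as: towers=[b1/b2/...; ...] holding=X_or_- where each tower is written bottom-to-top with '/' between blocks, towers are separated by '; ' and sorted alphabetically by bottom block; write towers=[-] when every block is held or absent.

before: towers=[A; B; C; E; F/D/H; G] holding=-
pre[pickup(G)]: clear(G) yes, ontable(G) yes, handempty yes
all met → apply pickup(G)
after:  towers=[A; B; C; E; F/D/H] holding=G

towers=[A; B; C; E; F/D/H] holding=G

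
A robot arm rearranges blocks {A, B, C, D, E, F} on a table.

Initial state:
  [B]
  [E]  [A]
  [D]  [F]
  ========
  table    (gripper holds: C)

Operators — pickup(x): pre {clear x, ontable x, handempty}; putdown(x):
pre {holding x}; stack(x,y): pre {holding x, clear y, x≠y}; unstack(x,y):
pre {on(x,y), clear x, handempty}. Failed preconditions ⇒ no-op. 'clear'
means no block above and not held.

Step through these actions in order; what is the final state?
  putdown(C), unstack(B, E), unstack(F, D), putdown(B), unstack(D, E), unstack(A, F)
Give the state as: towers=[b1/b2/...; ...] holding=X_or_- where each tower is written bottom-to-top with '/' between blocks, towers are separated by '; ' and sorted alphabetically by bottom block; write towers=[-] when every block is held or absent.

step 1 (putdown(C)): towers=[C; D/E/B; F/A] holding=-
step 2 (unstack(B, E)): towers=[C; D/E; F/A] holding=B
step 3 (unstack(F, D)) [no-op]: towers=[C; D/E; F/A] holding=B
step 4 (putdown(B)): towers=[B; C; D/E; F/A] holding=-
step 5 (unstack(D, E)) [no-op]: towers=[B; C; D/E; F/A] holding=-
step 6 (unstack(A, F)): towers=[B; C; D/E; F] holding=A

towers=[B; C; D/E; F] holding=A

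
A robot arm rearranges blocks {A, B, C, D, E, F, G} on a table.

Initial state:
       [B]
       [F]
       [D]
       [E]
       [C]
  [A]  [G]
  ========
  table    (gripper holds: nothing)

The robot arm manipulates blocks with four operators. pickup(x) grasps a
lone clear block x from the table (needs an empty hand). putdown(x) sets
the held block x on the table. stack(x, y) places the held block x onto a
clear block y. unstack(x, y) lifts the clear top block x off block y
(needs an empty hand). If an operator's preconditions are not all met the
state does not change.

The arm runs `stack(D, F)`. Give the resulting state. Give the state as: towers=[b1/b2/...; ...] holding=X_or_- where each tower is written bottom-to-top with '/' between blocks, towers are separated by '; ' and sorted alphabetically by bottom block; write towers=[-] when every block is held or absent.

towers=[A; G/C/E/D/F/B] holding=-

before: towers=[A; G/C/E/D/F/B] holding=-
pre[stack(D, F)]: holding(D) no, clear(F) no, D≠F yes
holding(D), clear(F) unmet → stack(D, F) is a no-op
after:  towers=[A; G/C/E/D/F/B] holding=-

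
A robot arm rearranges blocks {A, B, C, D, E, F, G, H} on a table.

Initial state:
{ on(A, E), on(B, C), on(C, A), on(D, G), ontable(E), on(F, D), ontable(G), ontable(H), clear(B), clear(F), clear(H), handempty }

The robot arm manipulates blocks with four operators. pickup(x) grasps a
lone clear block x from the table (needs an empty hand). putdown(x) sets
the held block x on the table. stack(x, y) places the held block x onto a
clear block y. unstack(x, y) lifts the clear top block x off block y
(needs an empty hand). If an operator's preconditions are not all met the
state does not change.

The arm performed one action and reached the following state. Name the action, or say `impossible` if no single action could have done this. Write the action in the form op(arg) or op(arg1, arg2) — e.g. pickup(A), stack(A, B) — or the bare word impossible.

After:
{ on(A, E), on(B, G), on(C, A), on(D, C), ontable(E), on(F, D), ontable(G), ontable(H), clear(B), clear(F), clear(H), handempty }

target: towers=[E/A/C/D/F; G/B; H] holding=-
         pickup(H) → towers=[E/A/C/B; G/D/F] holding=H
     unstack(B, C) → towers=[E/A/C; G/D/F; H] holding=B
     unstack(F, D) → towers=[E/A/C/B; G/D; H] holding=F
none of the 3 applicable actions match → impossible

impossible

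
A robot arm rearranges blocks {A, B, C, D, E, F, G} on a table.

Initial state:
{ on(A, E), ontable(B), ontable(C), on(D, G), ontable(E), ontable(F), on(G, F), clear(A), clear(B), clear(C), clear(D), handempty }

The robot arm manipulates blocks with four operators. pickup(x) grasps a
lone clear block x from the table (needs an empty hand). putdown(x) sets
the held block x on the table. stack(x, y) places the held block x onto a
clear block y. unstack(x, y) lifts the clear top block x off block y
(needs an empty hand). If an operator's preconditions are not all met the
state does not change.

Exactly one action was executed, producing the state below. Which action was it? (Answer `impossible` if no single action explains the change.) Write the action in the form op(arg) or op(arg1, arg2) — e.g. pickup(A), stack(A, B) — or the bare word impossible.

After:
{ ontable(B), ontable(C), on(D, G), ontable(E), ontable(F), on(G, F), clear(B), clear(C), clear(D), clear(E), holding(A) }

unstack(A, E)

target: towers=[B; C; E; F/G/D] holding=A
         pickup(B) → towers=[C; E/A; F/G/D] holding=B
     unstack(D, G) → towers=[B; C; E/A; F/G] holding=D
     unstack(A, E) → towers=[B; C; E; F/G/D] holding=A  ← match
         pickup(C) → towers=[B; E/A; F/G/D] holding=C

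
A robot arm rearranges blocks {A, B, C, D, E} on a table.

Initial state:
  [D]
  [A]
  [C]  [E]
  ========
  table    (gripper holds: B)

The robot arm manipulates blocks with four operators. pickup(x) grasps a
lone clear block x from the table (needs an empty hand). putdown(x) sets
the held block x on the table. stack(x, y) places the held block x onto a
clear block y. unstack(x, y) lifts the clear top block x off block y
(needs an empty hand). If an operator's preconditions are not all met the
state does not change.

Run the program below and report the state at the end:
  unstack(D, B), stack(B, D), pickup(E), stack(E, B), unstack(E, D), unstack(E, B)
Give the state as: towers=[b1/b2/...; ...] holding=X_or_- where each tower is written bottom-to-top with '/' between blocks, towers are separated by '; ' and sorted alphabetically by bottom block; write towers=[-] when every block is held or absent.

towers=[C/A/D/B] holding=E

step 1 (unstack(D, B)) [no-op]: towers=[C/A/D; E] holding=B
step 2 (stack(B, D)): towers=[C/A/D/B; E] holding=-
step 3 (pickup(E)): towers=[C/A/D/B] holding=E
step 4 (stack(E, B)): towers=[C/A/D/B/E] holding=-
step 5 (unstack(E, D)) [no-op]: towers=[C/A/D/B/E] holding=-
step 6 (unstack(E, B)): towers=[C/A/D/B] holding=E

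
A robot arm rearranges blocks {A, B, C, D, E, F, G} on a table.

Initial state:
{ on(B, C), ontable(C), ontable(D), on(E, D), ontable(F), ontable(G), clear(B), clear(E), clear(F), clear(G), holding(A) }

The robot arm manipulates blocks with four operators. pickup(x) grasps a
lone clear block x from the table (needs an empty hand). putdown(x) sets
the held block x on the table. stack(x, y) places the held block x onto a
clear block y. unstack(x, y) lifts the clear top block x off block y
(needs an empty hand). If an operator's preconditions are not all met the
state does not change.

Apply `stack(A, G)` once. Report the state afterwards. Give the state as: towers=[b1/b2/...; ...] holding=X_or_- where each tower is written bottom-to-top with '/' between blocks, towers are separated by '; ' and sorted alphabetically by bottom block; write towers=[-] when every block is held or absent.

before: towers=[C/B; D/E; F; G] holding=A
pre[stack(A, G)]: holding(A) yes, clear(G) yes, A≠G yes
all met → apply stack(A, G)
after:  towers=[C/B; D/E; F; G/A] holding=-

towers=[C/B; D/E; F; G/A] holding=-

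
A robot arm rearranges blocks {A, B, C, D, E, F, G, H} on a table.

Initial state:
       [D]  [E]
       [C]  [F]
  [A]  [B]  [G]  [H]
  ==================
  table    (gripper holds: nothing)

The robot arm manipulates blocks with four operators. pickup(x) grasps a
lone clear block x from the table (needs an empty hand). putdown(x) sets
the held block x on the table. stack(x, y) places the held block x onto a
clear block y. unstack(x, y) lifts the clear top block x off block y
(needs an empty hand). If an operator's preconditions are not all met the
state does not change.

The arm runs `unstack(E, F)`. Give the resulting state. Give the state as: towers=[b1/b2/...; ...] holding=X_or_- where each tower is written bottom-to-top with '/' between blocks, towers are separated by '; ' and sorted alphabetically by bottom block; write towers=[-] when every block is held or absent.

towers=[A; B/C/D; G/F; H] holding=E

before: towers=[A; B/C/D; G/F/E; H] holding=-
pre[unstack(E, F)]: on(E,F) ✓, clear(E) ✓, handempty ✓
all met → apply unstack(E, F)
after:  towers=[A; B/C/D; G/F; H] holding=E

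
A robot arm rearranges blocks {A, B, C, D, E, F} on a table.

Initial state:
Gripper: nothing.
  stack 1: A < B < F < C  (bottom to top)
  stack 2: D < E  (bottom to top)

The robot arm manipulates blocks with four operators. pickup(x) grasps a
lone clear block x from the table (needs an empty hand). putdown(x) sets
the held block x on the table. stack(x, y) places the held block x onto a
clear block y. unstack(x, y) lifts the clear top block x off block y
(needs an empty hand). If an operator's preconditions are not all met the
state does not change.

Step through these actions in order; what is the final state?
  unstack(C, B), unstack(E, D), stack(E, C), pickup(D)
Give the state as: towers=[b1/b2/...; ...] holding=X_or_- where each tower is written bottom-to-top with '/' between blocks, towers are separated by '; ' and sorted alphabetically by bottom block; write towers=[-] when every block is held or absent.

towers=[A/B/F/C/E] holding=D

step 1 (unstack(C, B)) [no-op]: towers=[A/B/F/C; D/E] holding=-
step 2 (unstack(E, D)): towers=[A/B/F/C; D] holding=E
step 3 (stack(E, C)): towers=[A/B/F/C/E; D] holding=-
step 4 (pickup(D)): towers=[A/B/F/C/E] holding=D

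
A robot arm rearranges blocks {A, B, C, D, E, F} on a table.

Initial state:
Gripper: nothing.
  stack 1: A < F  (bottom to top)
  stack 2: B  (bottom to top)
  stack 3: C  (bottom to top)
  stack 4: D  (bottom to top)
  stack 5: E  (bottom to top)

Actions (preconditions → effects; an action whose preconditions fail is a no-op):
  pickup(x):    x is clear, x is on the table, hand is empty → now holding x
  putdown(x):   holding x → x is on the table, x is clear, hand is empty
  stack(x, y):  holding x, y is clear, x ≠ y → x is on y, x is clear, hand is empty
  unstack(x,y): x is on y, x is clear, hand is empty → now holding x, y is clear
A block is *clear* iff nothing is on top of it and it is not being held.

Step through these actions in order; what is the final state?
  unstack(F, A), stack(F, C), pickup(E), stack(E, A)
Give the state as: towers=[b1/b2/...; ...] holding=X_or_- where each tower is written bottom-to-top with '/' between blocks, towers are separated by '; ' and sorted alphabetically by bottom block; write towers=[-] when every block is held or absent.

step 1 (unstack(F, A)): towers=[A; B; C; D; E] holding=F
step 2 (stack(F, C)): towers=[A; B; C/F; D; E] holding=-
step 3 (pickup(E)): towers=[A; B; C/F; D] holding=E
step 4 (stack(E, A)): towers=[A/E; B; C/F; D] holding=-

towers=[A/E; B; C/F; D] holding=-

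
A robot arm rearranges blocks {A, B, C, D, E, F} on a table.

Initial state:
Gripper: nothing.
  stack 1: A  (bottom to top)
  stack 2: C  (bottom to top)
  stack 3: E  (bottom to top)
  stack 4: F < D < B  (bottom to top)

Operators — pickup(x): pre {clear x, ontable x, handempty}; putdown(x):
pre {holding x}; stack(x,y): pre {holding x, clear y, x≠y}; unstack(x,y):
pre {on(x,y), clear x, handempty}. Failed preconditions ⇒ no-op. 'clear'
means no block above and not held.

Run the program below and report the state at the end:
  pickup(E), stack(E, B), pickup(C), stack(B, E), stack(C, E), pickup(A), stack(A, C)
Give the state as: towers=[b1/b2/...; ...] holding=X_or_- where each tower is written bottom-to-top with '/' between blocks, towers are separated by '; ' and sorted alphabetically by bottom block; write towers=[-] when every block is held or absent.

step 1 (pickup(E)): towers=[A; C; F/D/B] holding=E
step 2 (stack(E, B)): towers=[A; C; F/D/B/E] holding=-
step 3 (pickup(C)): towers=[A; F/D/B/E] holding=C
step 4 (stack(B, E)) [no-op]: towers=[A; F/D/B/E] holding=C
step 5 (stack(C, E)): towers=[A; F/D/B/E/C] holding=-
step 6 (pickup(A)): towers=[F/D/B/E/C] holding=A
step 7 (stack(A, C)): towers=[F/D/B/E/C/A] holding=-

towers=[F/D/B/E/C/A] holding=-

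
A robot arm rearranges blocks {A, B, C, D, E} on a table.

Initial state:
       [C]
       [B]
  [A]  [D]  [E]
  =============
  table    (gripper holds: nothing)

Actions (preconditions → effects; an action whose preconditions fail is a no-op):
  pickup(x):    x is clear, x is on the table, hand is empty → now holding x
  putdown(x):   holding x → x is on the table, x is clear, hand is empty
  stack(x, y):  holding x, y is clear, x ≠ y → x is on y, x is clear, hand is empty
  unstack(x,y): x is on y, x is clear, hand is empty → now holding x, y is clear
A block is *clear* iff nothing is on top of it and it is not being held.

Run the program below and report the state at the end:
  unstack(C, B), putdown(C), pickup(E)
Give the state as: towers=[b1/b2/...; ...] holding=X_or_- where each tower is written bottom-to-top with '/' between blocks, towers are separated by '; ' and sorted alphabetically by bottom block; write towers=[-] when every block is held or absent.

towers=[A; C; D/B] holding=E

step 1 (unstack(C, B)): towers=[A; D/B; E] holding=C
step 2 (putdown(C)): towers=[A; C; D/B; E] holding=-
step 3 (pickup(E)): towers=[A; C; D/B] holding=E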